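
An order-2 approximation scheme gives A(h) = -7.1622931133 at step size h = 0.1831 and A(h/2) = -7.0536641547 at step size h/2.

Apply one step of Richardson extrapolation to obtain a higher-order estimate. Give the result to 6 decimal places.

Error is O(h^2); halving h shrinks it by 2^2 = 4.
Numerator 4×A(h/2) − A(h) = 4×(-7.0536641547) − (-7.1622931133) = -21.0523635055
R = (-21.0523635055)/3 = -7.0174545018
Shift from A(h/2): +0.0362096529.

-7.017455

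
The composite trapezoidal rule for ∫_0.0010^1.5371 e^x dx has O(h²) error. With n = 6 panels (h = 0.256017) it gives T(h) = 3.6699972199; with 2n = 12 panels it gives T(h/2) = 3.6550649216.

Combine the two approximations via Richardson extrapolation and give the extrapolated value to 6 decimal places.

3.650087

With r = 2 the leading error scales as h^2, so the weight is 2^2 = 4.
Numerator 4×A(h/2) − A(h) = 4×3.6550649216 − 3.6699972199 = 10.9502624665
Extrapolated: 10.9502624665 / 3 = 3.6500874888
Gap between inputs: 1.493e-02; correction applied: −0.0049774328.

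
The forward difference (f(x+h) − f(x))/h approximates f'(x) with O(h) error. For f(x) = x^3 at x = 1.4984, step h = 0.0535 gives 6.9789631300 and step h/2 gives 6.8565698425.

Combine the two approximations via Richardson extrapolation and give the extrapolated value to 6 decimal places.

6.734177

Leading term ∝ h^1; use weight 2 = 2^1.
2 × 6.8565698425 − 6.9789631300 = 6.7341765550
6.7341765550 ÷ 1 = 6.7341765550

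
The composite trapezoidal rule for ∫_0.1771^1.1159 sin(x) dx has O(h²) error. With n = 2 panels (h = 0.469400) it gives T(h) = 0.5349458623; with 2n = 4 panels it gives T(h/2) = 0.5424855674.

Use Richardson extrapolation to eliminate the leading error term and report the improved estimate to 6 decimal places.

0.544999

r = 2, so 2^r = 4.
Top: 4(0.5424855674) − (0.5349458623) = 1.6349964073
R = 1.6349964073/3 = 0.5449988024
Correction |R − A(h/2)| = 2.513e-03; gap |A(h/2) − A(h)| = 7.540e-03.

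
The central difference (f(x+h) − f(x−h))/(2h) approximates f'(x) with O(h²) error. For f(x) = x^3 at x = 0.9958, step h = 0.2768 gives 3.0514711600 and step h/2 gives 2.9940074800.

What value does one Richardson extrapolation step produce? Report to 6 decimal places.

2.974853

r = 2, so 2^r = 4.
Top: 4(2.9940074800) − (3.0514711600) = 8.9245587600
Extrapolated: 8.9245587600 / 3 = 2.9748529200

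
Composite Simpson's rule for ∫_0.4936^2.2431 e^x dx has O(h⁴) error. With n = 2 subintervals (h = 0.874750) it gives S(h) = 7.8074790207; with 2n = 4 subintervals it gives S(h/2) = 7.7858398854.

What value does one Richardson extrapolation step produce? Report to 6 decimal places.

7.784397

Method order is 4; weight 2^4 = 16.
16·7.7858398854 = 124.5734381664; 124.5734381664 − 7.8074790207 = 116.7659591457
R = 116.7659591457/15 = 7.7843972764
Shift from A(h/2): −0.0014426090.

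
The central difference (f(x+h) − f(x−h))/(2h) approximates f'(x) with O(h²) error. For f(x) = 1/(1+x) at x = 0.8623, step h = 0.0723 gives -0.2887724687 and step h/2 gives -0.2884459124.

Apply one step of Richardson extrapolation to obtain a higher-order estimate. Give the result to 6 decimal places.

Method order is 2; weight 2^2 = 4.
4 × (-0.2884459124) − (-0.2887724687) = -0.8650111809
(-0.8650111809) ÷ 3 = -0.2883370603

-0.288337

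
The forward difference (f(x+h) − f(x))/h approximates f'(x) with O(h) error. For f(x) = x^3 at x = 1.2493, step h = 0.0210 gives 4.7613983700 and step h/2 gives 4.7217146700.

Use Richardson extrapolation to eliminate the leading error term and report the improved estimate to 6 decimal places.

r = 1: numerator weight 2, denominator 1.
2*4.7217146700 − 4.7613983700 = 4.6820309700
Divide by 2^1 − 1 = 1.
(2*4.7217146700 − 4.7613983700)/(2 − 1) = 4.6820309700
Correction |R − A(h/2)| = 3.968e-02; gap |A(h/2) − A(h)| = 3.968e-02.

4.682031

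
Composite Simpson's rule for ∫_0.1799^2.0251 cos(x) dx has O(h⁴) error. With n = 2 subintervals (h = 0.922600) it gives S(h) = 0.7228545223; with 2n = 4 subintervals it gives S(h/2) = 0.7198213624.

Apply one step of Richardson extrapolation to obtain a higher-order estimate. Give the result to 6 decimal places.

Leading term ∝ h^4; use weight 16 = 2^4.
2^4 × A(h/2) = 11.5171417984; minus A(h) gives 10.7942872761.
Divide by 2^4 − 1 = 15.
(16 × 0.7198213624 − 0.7228545223)/(16 − 1) = 0.7196191517
Correction |R − A(h/2)| = 2.022e-04; gap |A(h/2) − A(h)| = 3.033e-03.

0.719619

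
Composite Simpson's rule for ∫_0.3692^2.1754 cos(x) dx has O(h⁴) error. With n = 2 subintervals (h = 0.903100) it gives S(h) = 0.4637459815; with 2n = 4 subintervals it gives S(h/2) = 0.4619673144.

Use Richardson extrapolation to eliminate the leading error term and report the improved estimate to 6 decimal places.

0.461849

Method order is 4; weight 2^4 = 16.
16×0.4619673144 = 7.3914770304; 7.3914770304 − 0.4637459815 = 6.9277310489
Denominator 16 − 1 = 15.
(16×0.4619673144 − 0.4637459815)/(16 − 1) = 0.4618487366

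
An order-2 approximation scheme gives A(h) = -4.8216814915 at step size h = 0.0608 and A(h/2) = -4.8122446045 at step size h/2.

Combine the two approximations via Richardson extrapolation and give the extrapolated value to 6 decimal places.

-4.809099

r = 2: numerator weight 4, denominator 3.
4*(-4.8122446045) − (-4.8216814915) = -14.4272969265
(4*(-4.8122446045) − (-4.8216814915))/(4 − 1) = -4.8090989755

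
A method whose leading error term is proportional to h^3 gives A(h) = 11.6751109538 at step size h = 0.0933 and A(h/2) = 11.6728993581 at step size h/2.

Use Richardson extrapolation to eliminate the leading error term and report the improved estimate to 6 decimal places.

Method order is 3; weight 2^3 = 8.
8 × 11.6728993581 = 93.3831948648; subtract 11.6751109538 → 81.7080839110
R = 81.7080839110/7 = 11.6725834159

11.672583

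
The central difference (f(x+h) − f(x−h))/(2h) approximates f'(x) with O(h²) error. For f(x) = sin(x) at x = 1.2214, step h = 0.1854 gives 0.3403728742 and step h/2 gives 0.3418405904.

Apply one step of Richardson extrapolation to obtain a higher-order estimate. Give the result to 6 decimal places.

0.342330

r = 2: numerator weight 4, denominator 3.
Numerator 4 × A(h/2) − A(h) = 4 × 0.3418405904 − 0.3403728742 = 1.0269894874
Divide by 2^2 − 1 = 3.
R = 1.0269894874/3 = 0.3423298291
Gap between inputs: 1.468e-03; correction applied: +0.0004892387.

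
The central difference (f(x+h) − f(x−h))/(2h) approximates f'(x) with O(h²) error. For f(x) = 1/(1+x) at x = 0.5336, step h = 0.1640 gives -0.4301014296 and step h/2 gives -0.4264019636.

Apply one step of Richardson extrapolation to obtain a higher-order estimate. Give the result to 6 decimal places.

-0.425169

Method order is 2; weight 2^2 = 4.
Weighted: (-1.7056078544) − (-0.4301014296) = -1.2755064248
R = (-1.2755064248)/3 = -0.4251688083
Shift from A(h/2): +0.0012331553.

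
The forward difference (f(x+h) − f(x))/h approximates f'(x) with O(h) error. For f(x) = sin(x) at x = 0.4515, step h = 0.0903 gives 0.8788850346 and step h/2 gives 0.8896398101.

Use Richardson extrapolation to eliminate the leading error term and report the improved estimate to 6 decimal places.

Method order is 1; weight 2^1 = 2.
2^1 × A(h/2) = 1.7792796202; minus A(h) gives 0.9003945856.
Divide by 2^1 − 1 = 1.
So the Richardson estimate is 0.9003945856.

0.900395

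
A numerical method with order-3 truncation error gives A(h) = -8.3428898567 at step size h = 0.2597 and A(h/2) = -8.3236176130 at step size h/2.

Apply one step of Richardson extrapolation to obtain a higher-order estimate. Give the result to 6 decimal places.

-8.320864

The method has order 3: 2^3 = 8.
A(h/2) − A(h) = -8.3236176130 − (-8.3428898567) = 0.0192722437
Divide by 2^3 − 1 = 7: 0.0192722437/7 = 0.0027531777
R = A(h/2) + (A(h/2) − A(h))/7 = -8.3236176130 + 0.0027531777 = -8.3208644353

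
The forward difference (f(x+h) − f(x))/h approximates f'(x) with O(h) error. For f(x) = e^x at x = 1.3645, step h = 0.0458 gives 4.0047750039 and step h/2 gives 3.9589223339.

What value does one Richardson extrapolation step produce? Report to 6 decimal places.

Leading term ∝ h^1; use weight 2 = 2^1.
2·3.9589223339 = 7.9178446678; subtract 4.0047750039 → 3.9130696639
Divide by 2^1 − 1 = 1.
So the Richardson estimate is 3.9130696639.
Correction |R − A(h/2)| = 4.585e-02; gap |A(h/2) − A(h)| = 4.585e-02.

3.913070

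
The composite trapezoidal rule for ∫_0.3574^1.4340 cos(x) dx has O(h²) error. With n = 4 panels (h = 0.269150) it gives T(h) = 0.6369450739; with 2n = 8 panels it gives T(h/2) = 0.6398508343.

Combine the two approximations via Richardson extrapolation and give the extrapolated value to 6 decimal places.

0.640819

Leading term ∝ h^2; use weight 4 = 2^2.
A(h/2) − A(h) = 0.6398508343 − 0.6369450739 = 0.0029057604
Divide by 2^2 − 1 = 3: 0.0029057604/3 = 0.0009685868
R = A(h/2) + (A(h/2) − A(h))/3 = 0.6398508343 + 0.0009685868 = 0.6408194211
Shift from A(h/2): +0.0009685868.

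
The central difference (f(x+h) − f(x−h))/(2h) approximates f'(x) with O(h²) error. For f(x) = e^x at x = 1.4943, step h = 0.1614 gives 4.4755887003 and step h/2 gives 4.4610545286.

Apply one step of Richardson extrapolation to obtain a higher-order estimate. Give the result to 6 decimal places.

Order 2 gives 2^r = 4 and 2^r − 1 = 3.
A(h/2) − A(h) = 4.4610545286 − 4.4755887003 = -0.0145341717
Divide by 2^2 − 1 = 3: (-0.0145341717)/3 = -0.0048447239
R = 4.4610545286 − 0.0048447239 = 4.4562098047
Shift from A(h/2): −0.0048447239.

4.456210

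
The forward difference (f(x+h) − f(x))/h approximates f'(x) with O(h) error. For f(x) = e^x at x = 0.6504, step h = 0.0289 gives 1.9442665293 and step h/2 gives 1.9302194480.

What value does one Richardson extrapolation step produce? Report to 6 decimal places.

Leading term ∝ h^1; use weight 2 = 2^1.
2^1×A(h/2) = 3.8604388960; minus A(h) gives 1.9161723667.
Denominator 2 − 1 = 1.
Extrapolated: 1.9161723667 / 1 = 1.9161723667
Gap between inputs: 1.405e-02; correction applied: −0.0140470813.

1.916172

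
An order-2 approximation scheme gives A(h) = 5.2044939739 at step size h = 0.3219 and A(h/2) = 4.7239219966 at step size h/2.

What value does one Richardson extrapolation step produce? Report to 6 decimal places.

4.563731

Order 2 gives 2^r = 4 and 2^r − 1 = 3.
4*4.7239219966 = 18.8956879864; 18.8956879864 − 5.2044939739 = 13.6911940125
(4*4.7239219966 − 5.2044939739)/(4 − 1) = 4.5637313375
Correction |R − A(h/2)| = 1.602e-01; gap |A(h/2) − A(h)| = 4.806e-01.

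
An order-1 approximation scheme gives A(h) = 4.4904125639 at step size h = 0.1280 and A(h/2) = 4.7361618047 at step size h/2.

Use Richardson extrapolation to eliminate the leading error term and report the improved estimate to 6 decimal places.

4.981911

Order 1 gives 2^r = 2 and 2^r − 1 = 1.
Weighted: 9.4723236094 − 4.4904125639 = 4.9819110455
Denominator 2 − 1 = 1.
So the Richardson estimate is 4.9819110455.
Correction |R − A(h/2)| = 2.457e-01; gap |A(h/2) − A(h)| = 2.457e-01.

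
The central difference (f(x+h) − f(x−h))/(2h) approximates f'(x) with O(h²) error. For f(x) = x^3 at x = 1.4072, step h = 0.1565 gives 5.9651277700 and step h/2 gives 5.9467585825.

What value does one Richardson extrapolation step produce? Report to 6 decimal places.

5.940636

Leading term ∝ h^2; use weight 4 = 2^2.
4×5.9467585825 − 5.9651277700 = 17.8219065600
R = 17.8219065600/3 = 5.9406355200
Correction |R − A(h/2)| = 6.123e-03; gap |A(h/2) − A(h)| = 1.837e-02.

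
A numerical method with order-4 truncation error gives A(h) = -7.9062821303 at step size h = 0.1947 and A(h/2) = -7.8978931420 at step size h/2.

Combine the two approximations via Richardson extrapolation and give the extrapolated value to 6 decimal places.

r = 4: numerator weight 16, denominator 15.
16 × (-7.8978931420) = -126.3662902720; subtract (-7.9062821303) → -118.4600081417
Divide by 2^4 − 1 = 15.
(16 × (-7.8978931420) − (-7.9062821303))/(16 − 1) = -7.8973338761
Shift from A(h/2): +0.0005592659.

-7.897334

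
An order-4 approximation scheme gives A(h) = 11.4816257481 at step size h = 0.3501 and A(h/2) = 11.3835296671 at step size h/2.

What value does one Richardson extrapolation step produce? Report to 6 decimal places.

Method order is 4; weight 2^4 = 16.
16·11.3835296671 = 182.1364746736; subtract 11.4816257481 → 170.6548489255
Divide by 2^4 − 1 = 15.
So the Richardson estimate is 11.3769899284.

11.376990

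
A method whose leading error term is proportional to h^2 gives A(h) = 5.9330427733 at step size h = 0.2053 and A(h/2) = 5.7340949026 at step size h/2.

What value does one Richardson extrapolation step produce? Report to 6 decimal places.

r = 2: numerator weight 4, denominator 3.
A(h/2) − A(h) = 5.7340949026 − 5.9330427733 = -0.1989478707
Correction (A(h/2) − A(h))/(4 − 1) = (-0.1989478707)/3 = -0.0663159569
R = 5.7340949026 − 0.0663159569 = 5.6677789457

5.667779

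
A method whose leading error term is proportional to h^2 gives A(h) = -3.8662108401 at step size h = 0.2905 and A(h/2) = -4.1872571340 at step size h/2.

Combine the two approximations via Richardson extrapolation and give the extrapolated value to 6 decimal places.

r = 2, so 2^r = 4.
Weighted: (-16.7490285360) − (-3.8662108401) = -12.8828176959
(4×(-4.1872571340) − (-3.8662108401))/(4 − 1) = -4.2942725653
Shift from A(h/2): −0.1070154313.

-4.294273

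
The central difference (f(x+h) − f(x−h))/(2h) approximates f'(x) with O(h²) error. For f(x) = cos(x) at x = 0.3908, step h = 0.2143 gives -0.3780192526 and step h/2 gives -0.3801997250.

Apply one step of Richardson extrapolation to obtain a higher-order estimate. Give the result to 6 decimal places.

The method has order 2: 2^2 = 4.
Top: 4(-0.3801997250) − (-0.3780192526) = -1.1427796474
Divide by 2^2 − 1 = 3.
So the Richardson estimate is -0.3809265491.
Gap between inputs: 2.180e-03; correction applied: −0.0007268241.

-0.380927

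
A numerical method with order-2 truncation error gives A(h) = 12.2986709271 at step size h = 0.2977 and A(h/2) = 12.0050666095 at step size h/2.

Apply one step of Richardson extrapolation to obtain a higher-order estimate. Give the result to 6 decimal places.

11.907199

Order 2 gives 2^r = 4 and 2^r − 1 = 3.
4·12.0050666095 − 12.2986709271 = 35.7215955109
Divide by 2^2 − 1 = 3.
So the Richardson estimate is 11.9071985036.
Correction |R − A(h/2)| = 9.787e-02; gap |A(h/2) − A(h)| = 2.936e-01.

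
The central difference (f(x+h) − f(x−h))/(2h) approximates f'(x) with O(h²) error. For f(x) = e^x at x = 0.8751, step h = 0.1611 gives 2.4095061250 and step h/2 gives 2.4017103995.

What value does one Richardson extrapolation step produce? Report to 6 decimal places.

2.399112

Error is O(h^2); halving h shrinks it by 2^2 = 4.
Numerator 4*A(h/2) − A(h) = 4*2.4017103995 − 2.4095061250 = 7.1973354730
R = 7.1973354730/3 = 2.3991118243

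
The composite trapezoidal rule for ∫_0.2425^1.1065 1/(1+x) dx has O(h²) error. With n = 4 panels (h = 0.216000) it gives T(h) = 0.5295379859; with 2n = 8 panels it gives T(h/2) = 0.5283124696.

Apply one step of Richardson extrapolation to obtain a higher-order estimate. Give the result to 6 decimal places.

0.527904

Error is O(h^2); halving h shrinks it by 2^2 = 4.
Weighted: 2.1132498784 − 0.5295379859 = 1.5837118925
Denominator 4 − 1 = 3.
1.5837118925 ÷ 3 = 0.5279039642
Correction |R − A(h/2)| = 4.085e-04; gap |A(h/2) − A(h)| = 1.226e-03.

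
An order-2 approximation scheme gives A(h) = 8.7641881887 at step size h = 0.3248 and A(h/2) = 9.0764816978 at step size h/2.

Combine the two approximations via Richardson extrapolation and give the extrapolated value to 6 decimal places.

With r = 2 the leading error scales as h^2, so the weight is 2^2 = 4.
2^2 × A(h/2) = 36.3059267912; minus A(h) gives 27.5417386025.
Extrapolated: 27.5417386025 / 3 = 9.1805795342

9.180580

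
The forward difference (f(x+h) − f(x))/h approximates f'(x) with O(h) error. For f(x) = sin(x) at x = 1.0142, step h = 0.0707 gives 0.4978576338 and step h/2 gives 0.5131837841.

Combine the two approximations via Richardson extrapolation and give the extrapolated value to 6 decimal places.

0.528510

Error is O(h^1); halving h shrinks it by 2^1 = 2.
2·0.5131837841 = 1.0263675682; 1.0263675682 − 0.4978576338 = 0.5285099344
Extrapolated: 0.5285099344 / 1 = 0.5285099344
Shift from A(h/2): +0.0153261503.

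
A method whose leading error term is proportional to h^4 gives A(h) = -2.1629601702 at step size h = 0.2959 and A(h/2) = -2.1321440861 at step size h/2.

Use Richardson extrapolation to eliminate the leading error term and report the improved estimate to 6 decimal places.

-2.130090

r = 4: numerator weight 16, denominator 15.
Weighted: (-34.1143053776) − (-2.1629601702) = -31.9513452074
R = (-31.9513452074)/15 = -2.1300896805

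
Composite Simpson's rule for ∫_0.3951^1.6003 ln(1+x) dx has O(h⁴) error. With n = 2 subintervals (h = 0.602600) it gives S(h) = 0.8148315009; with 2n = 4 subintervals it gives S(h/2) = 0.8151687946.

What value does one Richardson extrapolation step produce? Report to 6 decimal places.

Order 4 gives 2^r = 16 and 2^r − 1 = 15.
Weighted: 13.0427007136 − 0.8148315009 = 12.2278692127
Divide by 2^4 − 1 = 15.
R = 12.2278692127/15 = 0.8151912808

0.815191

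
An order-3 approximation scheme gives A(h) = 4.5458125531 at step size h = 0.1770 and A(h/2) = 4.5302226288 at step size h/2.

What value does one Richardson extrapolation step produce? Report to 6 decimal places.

Order 3 gives 2^r = 8 and 2^r − 1 = 7.
8×4.5302226288 = 36.2417810304; 36.2417810304 − 4.5458125531 = 31.6959684773
R = 31.6959684773/7 = 4.5279954968

4.527995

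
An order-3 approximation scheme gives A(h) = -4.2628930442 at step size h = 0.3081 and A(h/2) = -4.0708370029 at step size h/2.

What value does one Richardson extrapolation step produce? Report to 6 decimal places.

-4.043400

Error is O(h^3); halving h shrinks it by 2^3 = 8.
8*(-4.0708370029) = -32.5666960232; subtract (-4.2628930442) → -28.3038029790
Divide by 2^3 − 1 = 7.
Result: -4.0434004256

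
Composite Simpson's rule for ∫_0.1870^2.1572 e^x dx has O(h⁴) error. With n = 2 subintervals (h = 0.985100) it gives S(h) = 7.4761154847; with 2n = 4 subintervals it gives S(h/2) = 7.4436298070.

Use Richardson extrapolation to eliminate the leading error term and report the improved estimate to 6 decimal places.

7.441464

r = 4, so 2^r = 16.
16×7.4436298070 = 119.0980769120; subtract 7.4761154847 → 111.6219614273
R = 111.6219614273/15 = 7.4414640952
Shift from A(h/2): −0.0021657118.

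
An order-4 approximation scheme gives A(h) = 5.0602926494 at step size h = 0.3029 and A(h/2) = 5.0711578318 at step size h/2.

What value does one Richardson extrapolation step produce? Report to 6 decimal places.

5.071882

The method has order 4: 2^4 = 16.
Weighted: 81.1385253088 − 5.0602926494 = 76.0782326594
(16 × 5.0711578318 − 5.0602926494)/(16 − 1) = 5.0718821773
Shift from A(h/2): +0.0007243455.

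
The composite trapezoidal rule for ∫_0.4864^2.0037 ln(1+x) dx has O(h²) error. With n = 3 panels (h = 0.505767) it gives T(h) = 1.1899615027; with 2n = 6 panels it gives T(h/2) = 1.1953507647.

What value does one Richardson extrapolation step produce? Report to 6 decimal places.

The method has order 2: 2^2 = 4.
A(h/2) − A(h) = 1.1953507647 − 1.1899615027 = 0.0053892620
Divide by 2^2 − 1 = 3: 0.0053892620/3 = 0.0017964207
R = A(h/2) + (A(h/2) − A(h))/3 = 1.1953507647 + 0.0017964207 = 1.1971471854

1.197147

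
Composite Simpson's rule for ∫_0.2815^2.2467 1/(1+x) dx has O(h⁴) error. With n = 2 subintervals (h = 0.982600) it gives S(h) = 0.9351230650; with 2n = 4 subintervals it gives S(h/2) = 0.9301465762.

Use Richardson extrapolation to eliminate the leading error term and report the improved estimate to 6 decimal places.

Error is O(h^4); halving h shrinks it by 2^4 = 16.
2^4·A(h/2) = 14.8823452192; minus A(h) gives 13.9472221542.
Divide by 2^4 − 1 = 15.
Result: 0.9298148103
Correction |R − A(h/2)| = 3.318e-04; gap |A(h/2) − A(h)| = 4.976e-03.

0.929815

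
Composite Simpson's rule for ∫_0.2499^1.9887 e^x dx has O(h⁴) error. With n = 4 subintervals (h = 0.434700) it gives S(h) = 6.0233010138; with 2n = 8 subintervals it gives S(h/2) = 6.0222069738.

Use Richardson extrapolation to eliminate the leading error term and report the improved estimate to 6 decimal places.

6.022134

Leading term ∝ h^4; use weight 16 = 2^4.
2^4×A(h/2) = 96.3553115808; minus A(h) gives 90.3320105670.
Divide by 2^4 − 1 = 15.
(16×6.0222069738 − 6.0233010138)/(16 − 1) = 6.0221340378
Shift from A(h/2): −0.0000729360.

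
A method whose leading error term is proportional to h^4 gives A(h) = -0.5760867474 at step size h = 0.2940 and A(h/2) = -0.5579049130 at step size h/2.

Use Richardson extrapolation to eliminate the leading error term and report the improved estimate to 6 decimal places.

-0.556693

With r = 4 the leading error scales as h^4, so the weight is 2^4 = 16.
Top: 16(-0.5579049130) − (-0.5760867474) = -8.3503918606
R = (-8.3503918606)/15 = -0.5566927907
Correction |R − A(h/2)| = 1.212e-03; gap |A(h/2) − A(h)| = 1.818e-02.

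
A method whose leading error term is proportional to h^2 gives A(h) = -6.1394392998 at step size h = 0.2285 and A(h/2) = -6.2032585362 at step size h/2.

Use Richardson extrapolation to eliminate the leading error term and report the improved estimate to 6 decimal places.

Method order is 2; weight 2^2 = 4.
Top: 4(-6.2032585362) − (-6.1394392998) = -18.6735948450
Divide by 2^2 − 1 = 3.
(-18.6735948450) ÷ 3 = -6.2245316150

-6.224532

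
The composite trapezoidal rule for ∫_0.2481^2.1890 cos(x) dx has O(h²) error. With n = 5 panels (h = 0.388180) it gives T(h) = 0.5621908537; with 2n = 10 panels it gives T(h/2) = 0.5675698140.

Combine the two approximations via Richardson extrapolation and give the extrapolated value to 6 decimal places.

Leading term ∝ h^2; use weight 4 = 2^2.
4 × 0.5675698140 = 2.2702792560; 2.2702792560 − 0.5621908537 = 1.7080884023
Extrapolated: 1.7080884023 / 3 = 0.5693628008

0.569363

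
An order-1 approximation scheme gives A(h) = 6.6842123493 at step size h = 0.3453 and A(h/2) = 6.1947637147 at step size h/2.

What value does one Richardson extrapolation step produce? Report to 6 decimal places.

With r = 1 the leading error scales as h^1, so the weight is 2^1 = 2.
Weighted: 12.3895274294 − 6.6842123493 = 5.7053150801
Divide by 2^1 − 1 = 1.
Extrapolated: 5.7053150801 / 1 = 5.7053150801

5.705315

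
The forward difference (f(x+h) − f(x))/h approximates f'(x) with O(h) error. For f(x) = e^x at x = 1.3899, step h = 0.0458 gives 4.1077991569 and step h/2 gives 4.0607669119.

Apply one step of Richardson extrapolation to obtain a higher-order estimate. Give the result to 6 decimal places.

Order 1 gives 2^r = 2 and 2^r − 1 = 1.
2·4.0607669119 − 4.1077991569 = 4.0137346669
Divide by 2^1 − 1 = 1.
4.0137346669 ÷ 1 = 4.0137346669

4.013735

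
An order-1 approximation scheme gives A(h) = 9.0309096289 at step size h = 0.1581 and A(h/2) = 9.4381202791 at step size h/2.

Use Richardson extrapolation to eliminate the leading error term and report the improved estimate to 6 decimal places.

9.845331

Error is O(h^1); halving h shrinks it by 2^1 = 2.
Top: 2(9.4381202791) − (9.0309096289) = 9.8453309293
Denominator 2 − 1 = 1.
9.8453309293 ÷ 1 = 9.8453309293
Gap between inputs: 4.072e-01; correction applied: +0.4072106502.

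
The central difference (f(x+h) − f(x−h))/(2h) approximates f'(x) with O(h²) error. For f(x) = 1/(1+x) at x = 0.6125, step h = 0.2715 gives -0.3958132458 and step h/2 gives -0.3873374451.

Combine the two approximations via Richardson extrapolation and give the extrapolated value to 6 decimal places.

-0.384512

Error is O(h^2); halving h shrinks it by 2^2 = 4.
2^2 × A(h/2) = -1.5493497804; minus A(h) gives -1.1535365346.
R = (-1.1535365346)/3 = -0.3845121782
Gap between inputs: 8.476e-03; correction applied: +0.0028252669.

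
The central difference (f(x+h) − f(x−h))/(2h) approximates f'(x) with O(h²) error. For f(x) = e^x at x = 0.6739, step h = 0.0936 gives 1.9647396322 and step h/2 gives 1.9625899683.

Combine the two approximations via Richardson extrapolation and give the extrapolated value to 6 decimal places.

1.961873

Leading term ∝ h^2; use weight 4 = 2^2.
Weighted: 7.8503598732 − 1.9647396322 = 5.8856202410
5.8856202410 ÷ 3 = 1.9618734137
Gap between inputs: 2.150e-03; correction applied: −0.0007165546.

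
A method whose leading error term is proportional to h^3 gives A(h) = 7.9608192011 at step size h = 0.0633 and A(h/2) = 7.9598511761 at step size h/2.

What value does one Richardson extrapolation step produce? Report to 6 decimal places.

7.959713

Order 3 gives 2^r = 8 and 2^r − 1 = 7.
Numerator 8·A(h/2) − A(h) = 8·7.9598511761 − 7.9608192011 = 55.7179902077
R = 55.7179902077/7 = 7.9597128868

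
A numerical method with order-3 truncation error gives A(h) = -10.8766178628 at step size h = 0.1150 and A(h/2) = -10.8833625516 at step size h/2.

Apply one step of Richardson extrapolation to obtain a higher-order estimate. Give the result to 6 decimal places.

Leading term ∝ h^3; use weight 8 = 2^3.
Difference of the inputs: -10.8833625516 − (-10.8766178628) = -0.0067446888
Correction (A(h/2) − A(h))/(8 − 1) = (-0.0067446888)/7 = -0.0009635270
R = -10.8833625516 − 0.0009635270 = -10.8843260786

-10.884326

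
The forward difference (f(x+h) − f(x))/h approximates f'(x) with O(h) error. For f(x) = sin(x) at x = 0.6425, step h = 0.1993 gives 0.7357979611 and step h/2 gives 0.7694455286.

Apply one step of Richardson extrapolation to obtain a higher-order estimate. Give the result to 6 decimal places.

0.803093

r = 1, so 2^r = 2.
Difference of the inputs: 0.7694455286 − 0.7357979611 = 0.0336475675
Correction (A(h/2) − A(h))/(2 − 1) = 0.0336475675/1 = 0.0336475675
R = 0.7694455286 + 0.0336475675 = 0.8030930961
Gap between inputs: 3.365e-02; correction applied: +0.0336475675.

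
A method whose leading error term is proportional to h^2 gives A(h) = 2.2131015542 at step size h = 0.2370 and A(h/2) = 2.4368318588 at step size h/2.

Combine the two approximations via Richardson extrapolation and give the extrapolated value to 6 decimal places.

2.511409

r = 2, so 2^r = 4.
4 × 2.4368318588 = 9.7473274352; 9.7473274352 − 2.2131015542 = 7.5342258810
Denominator 4 − 1 = 3.
(4 × 2.4368318588 − 2.2131015542)/(4 − 1) = 2.5114086270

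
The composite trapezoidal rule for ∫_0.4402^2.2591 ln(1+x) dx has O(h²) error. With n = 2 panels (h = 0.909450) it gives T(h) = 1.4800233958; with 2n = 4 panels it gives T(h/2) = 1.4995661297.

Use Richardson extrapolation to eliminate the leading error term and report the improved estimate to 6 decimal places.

The method has order 2: 2^2 = 4.
4×1.4995661297 = 5.9982645188; subtract 1.4800233958 → 4.5182411230
4.5182411230 ÷ 3 = 1.5060803743

1.506080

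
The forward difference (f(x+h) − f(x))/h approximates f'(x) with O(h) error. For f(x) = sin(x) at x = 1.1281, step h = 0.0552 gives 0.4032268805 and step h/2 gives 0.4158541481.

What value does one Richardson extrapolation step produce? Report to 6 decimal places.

Leading term ∝ h^1; use weight 2 = 2^1.
2^1*A(h/2) = 0.8317082962; minus A(h) gives 0.4284814157.
Extrapolated: 0.4284814157 / 1 = 0.4284814157

0.428481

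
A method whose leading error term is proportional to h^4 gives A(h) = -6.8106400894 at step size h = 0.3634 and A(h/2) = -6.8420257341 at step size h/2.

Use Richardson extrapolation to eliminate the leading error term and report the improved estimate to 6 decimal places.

-6.844118

Method order is 4; weight 2^4 = 16.
16×(-6.8420257341) − (-6.8106400894) = -102.6617716562
Extrapolated: (-102.6617716562) / 15 = -6.8441181104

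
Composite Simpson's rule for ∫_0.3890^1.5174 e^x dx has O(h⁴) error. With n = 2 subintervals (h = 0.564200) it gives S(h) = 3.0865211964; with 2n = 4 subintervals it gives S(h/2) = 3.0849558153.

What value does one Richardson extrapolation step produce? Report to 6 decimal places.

r = 4: numerator weight 16, denominator 15.
16×3.0849558153 − 3.0865211964 = 46.2727718484
R = 46.2727718484/15 = 3.0848514566
Shift from A(h/2): −0.0001043587.

3.084851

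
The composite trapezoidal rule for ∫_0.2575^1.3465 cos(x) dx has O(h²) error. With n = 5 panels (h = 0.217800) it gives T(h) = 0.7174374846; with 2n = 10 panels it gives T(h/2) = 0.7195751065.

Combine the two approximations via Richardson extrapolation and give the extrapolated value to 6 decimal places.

Order 2 gives 2^r = 4 and 2^r − 1 = 3.
4·0.7195751065 = 2.8783004260; 2.8783004260 − 0.7174374846 = 2.1608629414
Divide by 2^2 − 1 = 3.
2.1608629414 ÷ 3 = 0.7202876471

0.720288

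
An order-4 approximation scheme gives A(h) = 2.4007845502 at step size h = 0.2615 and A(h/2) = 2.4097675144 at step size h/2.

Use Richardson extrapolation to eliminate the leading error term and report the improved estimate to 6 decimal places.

2.410366

Method order is 4; weight 2^4 = 16.
Top: 16(2.4097675144) − (2.4007845502) = 36.1554956802
Divide by 2^4 − 1 = 15.
R = 36.1554956802/15 = 2.4103663787
Shift from A(h/2): +0.0005988643.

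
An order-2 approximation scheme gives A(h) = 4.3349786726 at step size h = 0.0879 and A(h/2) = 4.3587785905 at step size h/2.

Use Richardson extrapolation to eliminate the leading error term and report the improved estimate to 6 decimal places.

With r = 2 the leading error scales as h^2, so the weight is 2^2 = 4.
4 × 4.3587785905 = 17.4351143620; 17.4351143620 − 4.3349786726 = 13.1001356894
Denominator 4 − 1 = 3.
R = 13.1001356894/3 = 4.3667118965

4.366712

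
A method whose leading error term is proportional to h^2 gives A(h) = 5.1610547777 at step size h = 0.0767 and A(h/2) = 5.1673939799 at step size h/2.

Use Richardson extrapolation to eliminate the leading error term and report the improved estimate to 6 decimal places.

5.169507

The method has order 2: 2^2 = 4.
4·5.1673939799 − 5.1610547777 = 15.5085211419
(4·5.1673939799 − 5.1610547777)/(4 − 1) = 5.1695070473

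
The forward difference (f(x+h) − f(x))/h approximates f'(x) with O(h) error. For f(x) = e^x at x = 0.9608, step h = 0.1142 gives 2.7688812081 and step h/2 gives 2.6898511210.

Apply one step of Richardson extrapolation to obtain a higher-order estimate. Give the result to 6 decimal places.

2.610821

r = 1, so 2^r = 2.
2·2.6898511210 − 2.7688812081 = 2.6108210339
Denominator 2 − 1 = 1.
So the Richardson estimate is 2.6108210339.
Shift from A(h/2): −0.0790300871.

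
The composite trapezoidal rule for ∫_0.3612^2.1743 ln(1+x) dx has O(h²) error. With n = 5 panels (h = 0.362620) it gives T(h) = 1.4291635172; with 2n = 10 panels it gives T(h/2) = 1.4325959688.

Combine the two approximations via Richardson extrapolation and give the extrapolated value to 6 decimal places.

1.433740

The method has order 2: 2^2 = 4.
Weighted: 5.7303838752 − 1.4291635172 = 4.3012203580
(4 × 1.4325959688 − 1.4291635172)/(4 − 1) = 1.4337401193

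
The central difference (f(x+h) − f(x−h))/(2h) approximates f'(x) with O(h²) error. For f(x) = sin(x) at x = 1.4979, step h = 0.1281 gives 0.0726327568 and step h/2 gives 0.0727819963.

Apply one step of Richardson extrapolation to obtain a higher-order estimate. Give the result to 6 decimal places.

Method order is 2; weight 2^2 = 4.
A(h/2) − A(h) = 0.0727819963 − 0.0726327568 = 0.0001492395
Correction (A(h/2) − A(h))/(4 − 1) = 0.0001492395/3 = 0.0000497465
R = A(h/2) + (A(h/2) − A(h))/3 = 0.0727819963 + 0.0000497465 = 0.0728317428

0.072832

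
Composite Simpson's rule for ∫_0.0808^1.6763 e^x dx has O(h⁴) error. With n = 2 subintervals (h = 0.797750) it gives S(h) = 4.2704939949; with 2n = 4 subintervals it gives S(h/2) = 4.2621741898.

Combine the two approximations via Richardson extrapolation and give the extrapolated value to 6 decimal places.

With r = 4 the leading error scales as h^4, so the weight is 2^4 = 16.
Numerator 16·A(h/2) − A(h) = 16·4.2621741898 − 4.2704939949 = 63.9242930419
Denominator 16 − 1 = 15.
So the Richardson estimate is 4.2616195361.
Gap between inputs: 8.320e-03; correction applied: −0.0005546537.

4.261620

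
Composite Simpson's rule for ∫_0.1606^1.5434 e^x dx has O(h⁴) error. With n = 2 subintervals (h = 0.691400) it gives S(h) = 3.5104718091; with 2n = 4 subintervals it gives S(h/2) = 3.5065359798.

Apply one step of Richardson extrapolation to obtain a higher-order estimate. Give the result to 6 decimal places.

3.506274

With r = 4 the leading error scales as h^4, so the weight is 2^4 = 16.
Numerator 16 × A(h/2) − A(h) = 16 × 3.5065359798 − 3.5104718091 = 52.5941038677
(16 × 3.5065359798 − 3.5104718091)/(16 − 1) = 3.5062735912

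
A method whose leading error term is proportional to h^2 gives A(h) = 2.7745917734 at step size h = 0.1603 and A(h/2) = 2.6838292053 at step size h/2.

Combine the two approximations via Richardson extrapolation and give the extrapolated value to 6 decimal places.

2.653575

Order 2 gives 2^r = 4 and 2^r − 1 = 3.
4 × 2.6838292053 = 10.7353168212; subtract 2.7745917734 → 7.9607250478
R = 7.9607250478/3 = 2.6535750159
Shift from A(h/2): −0.0302541894.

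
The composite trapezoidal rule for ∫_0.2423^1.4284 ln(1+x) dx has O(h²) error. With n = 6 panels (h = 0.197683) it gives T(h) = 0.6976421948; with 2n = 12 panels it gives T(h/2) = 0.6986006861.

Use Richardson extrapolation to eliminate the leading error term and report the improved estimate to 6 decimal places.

The method has order 2: 2^2 = 4.
Numerator 4*A(h/2) − A(h) = 4*0.6986006861 − 0.6976421948 = 2.0967605496
(4*0.6986006861 − 0.6976421948)/(4 − 1) = 0.6989201832
Correction |R − A(h/2)| = 3.195e-04; gap |A(h/2) − A(h)| = 9.585e-04.

0.698920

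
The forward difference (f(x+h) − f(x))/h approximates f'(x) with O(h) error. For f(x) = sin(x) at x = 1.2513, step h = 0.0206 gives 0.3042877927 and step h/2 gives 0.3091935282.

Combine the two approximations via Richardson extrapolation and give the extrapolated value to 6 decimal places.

r = 1, so 2^r = 2.
2^1 × A(h/2) = 0.6183870564; minus A(h) gives 0.3140992637.
0.3140992637 ÷ 1 = 0.3140992637

0.314099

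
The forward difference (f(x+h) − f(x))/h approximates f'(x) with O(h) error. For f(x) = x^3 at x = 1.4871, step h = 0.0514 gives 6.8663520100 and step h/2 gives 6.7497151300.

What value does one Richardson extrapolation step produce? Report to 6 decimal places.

6.633078

r = 1: numerator weight 2, denominator 1.
2*6.7497151300 − 6.8663520100 = 6.6330782500
(2*6.7497151300 − 6.8663520100)/(2 − 1) = 6.6330782500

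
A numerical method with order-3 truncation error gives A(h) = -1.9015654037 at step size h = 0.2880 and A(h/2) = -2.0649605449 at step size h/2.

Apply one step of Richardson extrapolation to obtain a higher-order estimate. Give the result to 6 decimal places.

The method has order 3: 2^3 = 8.
8×(-2.0649605449) = -16.5196843592; subtract (-1.9015654037) → -14.6181189555
R = (-14.6181189555)/7 = -2.0883027079
Correction |R − A(h/2)| = 2.334e-02; gap |A(h/2) − A(h)| = 1.634e-01.

-2.088303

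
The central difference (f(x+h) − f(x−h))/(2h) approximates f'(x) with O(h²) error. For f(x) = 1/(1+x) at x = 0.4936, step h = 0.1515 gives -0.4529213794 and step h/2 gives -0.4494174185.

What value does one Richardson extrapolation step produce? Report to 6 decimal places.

r = 2, so 2^r = 4.
Numerator 4×A(h/2) − A(h) = 4×(-0.4494174185) − (-0.4529213794) = -1.3447482946
Denominator 4 − 1 = 3.
R = (-1.3447482946)/3 = -0.4482494315

-0.448249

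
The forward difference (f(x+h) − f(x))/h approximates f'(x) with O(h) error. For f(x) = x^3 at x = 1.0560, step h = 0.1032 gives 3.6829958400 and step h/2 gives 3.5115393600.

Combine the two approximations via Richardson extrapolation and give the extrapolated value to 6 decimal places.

Method order is 1; weight 2^1 = 2.
2 × 3.5115393600 = 7.0230787200; 7.0230787200 − 3.6829958400 = 3.3400828800
Denominator 2 − 1 = 1.
R = 3.3400828800/1 = 3.3400828800

3.340083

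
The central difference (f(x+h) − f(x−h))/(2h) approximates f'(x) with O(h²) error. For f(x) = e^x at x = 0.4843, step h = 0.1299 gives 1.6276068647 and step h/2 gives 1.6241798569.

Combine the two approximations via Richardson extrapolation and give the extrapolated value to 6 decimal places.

r = 2, so 2^r = 4.
4·1.6241798569 = 6.4967194276; 6.4967194276 − 1.6276068647 = 4.8691125629
Divide by 2^2 − 1 = 3.
So the Richardson estimate is 1.6230375210.

1.623038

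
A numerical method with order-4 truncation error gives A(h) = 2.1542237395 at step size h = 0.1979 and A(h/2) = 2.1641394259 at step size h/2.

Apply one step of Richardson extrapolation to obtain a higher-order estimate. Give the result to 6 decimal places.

2.164800

r = 4: numerator weight 16, denominator 15.
16*2.1641394259 − 2.1542237395 = 32.4720070749
Denominator 16 − 1 = 15.
So the Richardson estimate is 2.1648004717.
Gap between inputs: 9.916e-03; correction applied: +0.0006610458.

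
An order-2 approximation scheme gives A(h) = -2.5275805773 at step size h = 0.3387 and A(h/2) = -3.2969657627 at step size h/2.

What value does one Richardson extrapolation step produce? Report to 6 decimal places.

-3.553427

r = 2: numerator weight 4, denominator 3.
4×(-3.2969657627) = -13.1878630508; (-13.1878630508) − (-2.5275805773) = -10.6602824735
(-10.6602824735) ÷ 3 = -3.5534274912
Shift from A(h/2): −0.2564617285.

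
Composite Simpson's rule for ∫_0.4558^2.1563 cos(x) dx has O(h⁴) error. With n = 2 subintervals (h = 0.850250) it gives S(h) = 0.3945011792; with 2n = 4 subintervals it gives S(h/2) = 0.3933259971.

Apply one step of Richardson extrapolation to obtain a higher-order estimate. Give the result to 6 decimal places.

0.393248

With r = 4 the leading error scales as h^4, so the weight is 2^4 = 16.
Top: 16(0.3933259971) − (0.3945011792) = 5.8987147744
Denominator 16 − 1 = 15.
R = 5.8987147744/15 = 0.3932476516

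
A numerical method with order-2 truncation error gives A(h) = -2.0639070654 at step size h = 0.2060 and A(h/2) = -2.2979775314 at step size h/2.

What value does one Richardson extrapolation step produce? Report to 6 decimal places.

r = 2, so 2^r = 4.
4×(-2.2979775314) = -9.1919101256; subtract (-2.0639070654) → -7.1280030602
Divide by 2^2 − 1 = 3.
Result: -2.3760010201
Gap between inputs: 2.341e-01; correction applied: −0.0780234887.

-2.376001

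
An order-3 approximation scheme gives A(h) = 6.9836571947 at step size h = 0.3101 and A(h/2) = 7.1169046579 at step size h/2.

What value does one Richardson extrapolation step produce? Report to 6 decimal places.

7.135940

Error is O(h^3); halving h shrinks it by 2^3 = 8.
8×7.1169046579 − 6.9836571947 = 49.9515800685
Divide by 2^3 − 1 = 7.
(8×7.1169046579 − 6.9836571947)/(8 − 1) = 7.1359400098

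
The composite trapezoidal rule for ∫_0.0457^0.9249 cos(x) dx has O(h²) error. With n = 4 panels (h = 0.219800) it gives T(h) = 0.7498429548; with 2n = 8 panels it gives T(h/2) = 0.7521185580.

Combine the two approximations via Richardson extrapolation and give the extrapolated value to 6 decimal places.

0.752877

Method order is 2; weight 2^2 = 4.
Weighted: 3.0084742320 − 0.7498429548 = 2.2586312772
Divide by 2^2 − 1 = 3.
(4·0.7521185580 − 0.7498429548)/(4 − 1) = 0.7528770924
Shift from A(h/2): +0.0007585344.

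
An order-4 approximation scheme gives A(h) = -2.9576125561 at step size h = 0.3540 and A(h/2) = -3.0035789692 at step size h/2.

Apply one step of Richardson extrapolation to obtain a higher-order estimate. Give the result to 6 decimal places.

-3.006643

The method has order 4: 2^4 = 16.
Difference of the inputs: -3.0035789692 − (-2.9576125561) = -0.0459664131
Correction (A(h/2) − A(h))/(16 − 1) = (-0.0459664131)/15 = -0.0030644275
R = -3.0035789692 − 0.0030644275 = -3.0066433967
Gap between inputs: 4.597e-02; correction applied: −0.0030644275.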